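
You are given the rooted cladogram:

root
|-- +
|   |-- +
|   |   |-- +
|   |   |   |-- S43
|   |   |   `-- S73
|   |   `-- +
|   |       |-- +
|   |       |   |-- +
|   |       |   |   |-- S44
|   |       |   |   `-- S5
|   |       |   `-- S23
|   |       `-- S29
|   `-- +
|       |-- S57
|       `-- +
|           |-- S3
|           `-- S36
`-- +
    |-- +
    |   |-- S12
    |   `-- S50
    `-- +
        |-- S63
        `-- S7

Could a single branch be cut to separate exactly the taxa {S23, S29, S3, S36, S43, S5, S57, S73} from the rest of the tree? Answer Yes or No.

No

The MRCA of the listed taxa subtends (((S43,S73),(((S44,S5),S23),S29)),(S57,(S3,S36))).
That clade also contains S44, which is not in the proposed group, so the group is not monophyletic.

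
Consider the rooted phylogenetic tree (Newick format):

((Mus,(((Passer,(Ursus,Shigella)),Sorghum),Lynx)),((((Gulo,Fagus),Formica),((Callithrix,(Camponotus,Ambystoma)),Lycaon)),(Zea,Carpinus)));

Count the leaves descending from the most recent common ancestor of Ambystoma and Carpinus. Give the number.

9

The MRCA of Ambystoma and Carpinus is the node subtending ((((Gulo,Fagus),Formica),((Callithrix,(Camponotus,Ambystoma)),Lycaon)),(Zea,Carpinus)).
That clade contains 9 terminal taxa: Ambystoma, Callithrix, Camponotus, Carpinus, Fagus, Formica, Gulo, Lycaon, Zea.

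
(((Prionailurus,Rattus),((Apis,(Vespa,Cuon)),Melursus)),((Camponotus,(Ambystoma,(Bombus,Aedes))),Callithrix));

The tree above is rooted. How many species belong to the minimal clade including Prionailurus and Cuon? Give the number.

6

The MRCA of Prionailurus and Cuon is the node subtending ((Prionailurus,Rattus),((Apis,(Vespa,Cuon)),Melursus)).
That clade contains 6 terminal taxa: Apis, Cuon, Melursus, Prionailurus, Rattus, Vespa.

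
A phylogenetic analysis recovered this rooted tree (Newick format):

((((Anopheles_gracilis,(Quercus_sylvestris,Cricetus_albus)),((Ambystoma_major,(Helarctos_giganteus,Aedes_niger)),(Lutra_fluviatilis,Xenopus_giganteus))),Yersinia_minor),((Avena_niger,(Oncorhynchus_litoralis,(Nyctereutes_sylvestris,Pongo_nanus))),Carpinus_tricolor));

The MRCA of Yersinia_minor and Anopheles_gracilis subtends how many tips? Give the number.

9

The MRCA of Yersinia_minor and Anopheles_gracilis is the node subtending (((Anopheles_gracilis,(Quercus_sylvestris,Cricetus_albus)),((Ambystoma_major,(Helarctos_giganteus,Aedes_niger)),(Lutra_fluviatilis,Xenopus_giganteus))),Yersinia_minor).
That clade contains 9 terminal taxa: Aedes_niger, Ambystoma_major, Anopheles_gracilis, Cricetus_albus, Helarctos_giganteus, Lutra_fluviatilis, Quercus_sylvestris, Xenopus_giganteus, Yersinia_minor.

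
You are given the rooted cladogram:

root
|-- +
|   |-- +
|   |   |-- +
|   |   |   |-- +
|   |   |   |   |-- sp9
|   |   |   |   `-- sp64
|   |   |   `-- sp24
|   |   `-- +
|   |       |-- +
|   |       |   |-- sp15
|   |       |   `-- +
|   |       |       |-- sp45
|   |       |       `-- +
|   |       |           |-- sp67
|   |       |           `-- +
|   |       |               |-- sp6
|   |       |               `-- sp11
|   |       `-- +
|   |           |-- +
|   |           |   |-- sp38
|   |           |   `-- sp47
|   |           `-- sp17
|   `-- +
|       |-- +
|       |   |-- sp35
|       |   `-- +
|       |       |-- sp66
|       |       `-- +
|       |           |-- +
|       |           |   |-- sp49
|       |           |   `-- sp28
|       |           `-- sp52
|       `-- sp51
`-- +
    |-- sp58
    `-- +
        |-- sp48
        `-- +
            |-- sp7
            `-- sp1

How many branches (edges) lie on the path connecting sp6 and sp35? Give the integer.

The MRCA of sp6 and sp35 is the node subtending ((((sp9,sp64),sp24),((sp15,(sp45,(sp67,(sp6,sp11)))),((sp38,sp47),sp17))),((sp35,(sp66,((sp49,sp28),sp52))),sp51)).
From sp6 up to that node: 7 branches. From sp35 up to the same node: 3 branches. Total: 7 + 3 = 10.

10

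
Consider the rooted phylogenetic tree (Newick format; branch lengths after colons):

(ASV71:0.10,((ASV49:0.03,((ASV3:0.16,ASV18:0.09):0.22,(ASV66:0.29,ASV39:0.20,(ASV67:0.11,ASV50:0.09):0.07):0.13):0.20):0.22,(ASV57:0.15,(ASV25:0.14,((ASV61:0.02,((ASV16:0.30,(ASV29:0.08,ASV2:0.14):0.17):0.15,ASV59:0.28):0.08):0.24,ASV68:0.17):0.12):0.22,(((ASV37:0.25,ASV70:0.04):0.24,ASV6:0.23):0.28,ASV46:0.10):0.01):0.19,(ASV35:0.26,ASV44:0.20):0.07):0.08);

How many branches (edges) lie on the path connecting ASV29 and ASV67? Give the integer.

The MRCA of ASV29 and ASV67 is the node subtending ((ASV49,((ASV3,ASV18),(ASV66,ASV39,(ASV67,ASV50)))),(ASV57,(ASV25,((ASV61,((ASV16,(ASV29,ASV2)),ASV59)),ASV68)),(((ASV37,ASV70),ASV6),ASV46)),(ASV35,ASV44)).
From ASV29 up to that node: 8 branches. From ASV67 up to the same node: 5 branches. Total: 8 + 5 = 13.

13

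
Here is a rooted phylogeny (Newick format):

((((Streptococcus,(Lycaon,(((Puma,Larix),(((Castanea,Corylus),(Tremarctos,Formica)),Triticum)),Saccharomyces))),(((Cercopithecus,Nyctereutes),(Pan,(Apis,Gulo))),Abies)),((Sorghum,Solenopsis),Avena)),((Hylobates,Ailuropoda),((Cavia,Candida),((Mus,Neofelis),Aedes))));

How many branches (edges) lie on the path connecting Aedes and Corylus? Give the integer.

The MRCA of Aedes and Corylus is the root of the tree.
From Aedes up to that node: 4 branches. From Corylus up to the same node: 10 branches. Total: 4 + 10 = 14.

14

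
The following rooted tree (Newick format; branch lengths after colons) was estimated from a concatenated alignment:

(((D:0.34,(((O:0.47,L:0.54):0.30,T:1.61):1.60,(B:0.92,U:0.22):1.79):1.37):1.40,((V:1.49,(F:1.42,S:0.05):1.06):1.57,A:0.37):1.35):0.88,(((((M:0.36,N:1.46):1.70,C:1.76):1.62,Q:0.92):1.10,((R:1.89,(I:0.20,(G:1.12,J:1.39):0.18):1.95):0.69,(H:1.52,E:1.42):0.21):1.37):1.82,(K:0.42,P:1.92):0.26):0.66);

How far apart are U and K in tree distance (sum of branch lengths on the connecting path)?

The path runs U → … → MRCA → … → K; the MRCA is the root of the tree.
Branch lengths along that path: 0.22 + 1.79 + 1.37 + 1.40 + 0.88 + 0.66 + 0.26 + 0.42 = 7.00.

7.00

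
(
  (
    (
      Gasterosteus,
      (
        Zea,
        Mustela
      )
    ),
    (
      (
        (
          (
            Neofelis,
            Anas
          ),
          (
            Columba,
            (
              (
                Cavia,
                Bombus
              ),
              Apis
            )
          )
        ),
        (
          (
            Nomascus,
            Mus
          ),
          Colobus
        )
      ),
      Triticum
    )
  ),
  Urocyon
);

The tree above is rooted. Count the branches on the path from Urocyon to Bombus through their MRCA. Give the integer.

9

The MRCA of Urocyon and Bombus is the root of the tree.
From Urocyon up to that node: 1 branch. From Bombus up to the same node: 8 branches. Total: 1 + 8 = 9.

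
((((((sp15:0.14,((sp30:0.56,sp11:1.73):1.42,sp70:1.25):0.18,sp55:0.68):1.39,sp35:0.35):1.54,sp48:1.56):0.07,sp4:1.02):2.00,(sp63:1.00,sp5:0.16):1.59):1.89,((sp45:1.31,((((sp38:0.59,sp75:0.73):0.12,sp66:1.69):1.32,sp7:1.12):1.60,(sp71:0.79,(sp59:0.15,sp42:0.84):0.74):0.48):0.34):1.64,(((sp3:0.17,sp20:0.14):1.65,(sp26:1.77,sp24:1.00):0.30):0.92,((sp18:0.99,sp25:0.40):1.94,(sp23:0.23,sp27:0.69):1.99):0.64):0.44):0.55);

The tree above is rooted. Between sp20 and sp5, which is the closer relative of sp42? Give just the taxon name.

The MRCA of sp42 and sp20 subtends ((sp45,((((sp38,sp75),sp66),sp7),(sp71,(sp59,sp42)))),(((sp3,sp20),(sp26,sp24)),((sp18,sp25),(sp23,sp27)))) (16 taxa).
The MRCA of sp42 and sp5 is the root, subtending the entire tree (26 taxa).
The first is nested inside the second, so sp42 shares a more recent common ancestor with sp20.

sp20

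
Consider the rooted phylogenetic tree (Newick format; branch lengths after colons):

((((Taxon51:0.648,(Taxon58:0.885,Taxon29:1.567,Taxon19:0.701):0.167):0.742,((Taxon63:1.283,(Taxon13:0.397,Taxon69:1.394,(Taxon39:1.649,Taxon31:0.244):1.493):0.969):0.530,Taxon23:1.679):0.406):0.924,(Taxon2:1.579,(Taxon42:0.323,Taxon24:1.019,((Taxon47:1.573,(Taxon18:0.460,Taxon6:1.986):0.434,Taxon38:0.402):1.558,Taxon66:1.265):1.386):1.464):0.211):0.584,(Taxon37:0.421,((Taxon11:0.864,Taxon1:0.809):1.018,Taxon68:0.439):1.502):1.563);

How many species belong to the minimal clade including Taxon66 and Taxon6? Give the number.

The MRCA of Taxon66 and Taxon6 is the node subtending ((Taxon47,(Taxon18,Taxon6),Taxon38),Taxon66).
That clade contains 5 terminal taxa: Taxon18, Taxon38, Taxon47, Taxon6, Taxon66.

5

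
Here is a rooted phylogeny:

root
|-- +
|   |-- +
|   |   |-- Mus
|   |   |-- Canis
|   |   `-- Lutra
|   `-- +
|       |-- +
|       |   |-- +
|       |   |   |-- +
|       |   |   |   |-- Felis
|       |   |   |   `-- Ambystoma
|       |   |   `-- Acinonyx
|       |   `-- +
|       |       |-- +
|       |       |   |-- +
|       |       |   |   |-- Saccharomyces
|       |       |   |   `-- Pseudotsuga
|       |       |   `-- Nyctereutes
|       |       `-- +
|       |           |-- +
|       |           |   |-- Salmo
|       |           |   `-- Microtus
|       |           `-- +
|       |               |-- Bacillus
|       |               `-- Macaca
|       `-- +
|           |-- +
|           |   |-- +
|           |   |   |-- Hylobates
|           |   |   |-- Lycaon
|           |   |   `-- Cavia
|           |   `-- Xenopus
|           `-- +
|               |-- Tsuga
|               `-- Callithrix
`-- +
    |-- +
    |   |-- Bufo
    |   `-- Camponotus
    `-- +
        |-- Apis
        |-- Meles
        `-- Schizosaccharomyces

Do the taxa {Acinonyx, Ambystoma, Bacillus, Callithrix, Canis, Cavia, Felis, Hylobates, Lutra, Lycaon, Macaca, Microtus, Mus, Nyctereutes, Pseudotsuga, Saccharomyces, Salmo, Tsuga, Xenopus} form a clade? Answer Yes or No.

The most recent common ancestor of these taxa subtends ((Mus,Canis,Lutra),((((Felis,Ambystoma),Acinonyx),(((Saccharomyces,Pseudotsuga),Nyctereutes),((Salmo,Microtus),(Bacillus,Macaca)))),(((Hylobates,Lycaon,Cavia),Xenopus),(Tsuga,Callithrix)))).
That clade has exactly 19 tips — every listed taxon and nothing else — so the group is monophyletic.

Yes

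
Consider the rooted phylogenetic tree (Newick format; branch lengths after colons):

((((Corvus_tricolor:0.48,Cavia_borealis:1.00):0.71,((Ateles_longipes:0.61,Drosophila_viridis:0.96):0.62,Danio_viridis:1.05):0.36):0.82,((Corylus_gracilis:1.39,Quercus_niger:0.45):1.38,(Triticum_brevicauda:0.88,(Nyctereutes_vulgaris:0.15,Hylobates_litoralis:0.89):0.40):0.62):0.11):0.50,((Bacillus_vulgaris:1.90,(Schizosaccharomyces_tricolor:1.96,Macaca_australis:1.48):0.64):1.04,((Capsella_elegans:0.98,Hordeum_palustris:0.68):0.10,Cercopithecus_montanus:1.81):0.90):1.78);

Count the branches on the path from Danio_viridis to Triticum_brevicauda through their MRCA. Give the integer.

6

The MRCA of Danio_viridis and Triticum_brevicauda is the node subtending (((Corvus_tricolor,Cavia_borealis),((Ateles_longipes,Drosophila_viridis),Danio_viridis)),((Corylus_gracilis,Quercus_niger),(Triticum_brevicauda,(Nyctereutes_vulgaris,Hylobates_litoralis)))).
From Danio_viridis up to that node: 3 branches. From Triticum_brevicauda up to the same node: 3 branches. Total: 3 + 3 = 6.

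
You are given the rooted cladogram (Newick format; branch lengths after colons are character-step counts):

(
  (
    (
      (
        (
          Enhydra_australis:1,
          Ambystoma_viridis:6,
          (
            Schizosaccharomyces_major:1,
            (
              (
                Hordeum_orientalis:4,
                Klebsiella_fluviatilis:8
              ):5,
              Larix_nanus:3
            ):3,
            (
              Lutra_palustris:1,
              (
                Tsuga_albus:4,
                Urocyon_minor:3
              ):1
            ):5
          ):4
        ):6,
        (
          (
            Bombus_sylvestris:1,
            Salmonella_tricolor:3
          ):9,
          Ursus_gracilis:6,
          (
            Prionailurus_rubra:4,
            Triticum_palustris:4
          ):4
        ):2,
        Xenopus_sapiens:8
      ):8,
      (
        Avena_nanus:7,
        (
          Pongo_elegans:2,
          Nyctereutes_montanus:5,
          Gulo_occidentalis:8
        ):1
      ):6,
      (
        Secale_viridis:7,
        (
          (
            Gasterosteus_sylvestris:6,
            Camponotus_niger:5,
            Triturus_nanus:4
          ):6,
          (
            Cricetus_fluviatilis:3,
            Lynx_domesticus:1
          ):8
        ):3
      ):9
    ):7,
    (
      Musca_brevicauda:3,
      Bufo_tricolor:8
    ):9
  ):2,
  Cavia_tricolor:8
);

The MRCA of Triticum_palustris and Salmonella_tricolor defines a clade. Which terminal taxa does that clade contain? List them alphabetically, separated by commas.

Bombus_sylvestris, Prionailurus_rubra, Salmonella_tricolor, Triticum_palustris, Ursus_gracilis

Tracing Triticum_palustris: it sits inside (Prionailurus_rubra,Triticum_palustris).
Tracing Salmonella_tricolor: it sits inside (Bombus_sylvestris,Salmonella_tricolor).
The smallest clade enclosing both is ((Bombus_sylvestris,Salmonella_tricolor),Ursus_gracilis,(Prionailurus_rubra,Triticum_palustris)); the answer is its 5 terminal taxa in alphabetical order.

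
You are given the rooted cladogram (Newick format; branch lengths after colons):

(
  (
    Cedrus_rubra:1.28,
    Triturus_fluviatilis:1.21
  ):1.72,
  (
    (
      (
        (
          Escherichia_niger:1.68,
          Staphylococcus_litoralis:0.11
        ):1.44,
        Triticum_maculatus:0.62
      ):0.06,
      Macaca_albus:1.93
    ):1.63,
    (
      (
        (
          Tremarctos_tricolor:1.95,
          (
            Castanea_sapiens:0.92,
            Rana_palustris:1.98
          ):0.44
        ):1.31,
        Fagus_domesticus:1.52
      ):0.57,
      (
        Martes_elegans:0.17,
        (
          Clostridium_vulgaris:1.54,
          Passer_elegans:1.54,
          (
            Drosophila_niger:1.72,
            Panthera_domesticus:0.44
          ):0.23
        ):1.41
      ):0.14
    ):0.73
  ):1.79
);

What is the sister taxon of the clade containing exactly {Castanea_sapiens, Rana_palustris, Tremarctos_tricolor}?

The clade containing exactly {Castanea_sapiens, Rana_palustris, Tremarctos_tricolor} attaches to the tree at the node subtending ((Tremarctos_tricolor,(Castanea_sapiens,Rana_palustris)),Fagus_domesticus).
The other lineage descending from that same node — the sister group — is the single tip Fagus_domesticus.

Fagus_domesticus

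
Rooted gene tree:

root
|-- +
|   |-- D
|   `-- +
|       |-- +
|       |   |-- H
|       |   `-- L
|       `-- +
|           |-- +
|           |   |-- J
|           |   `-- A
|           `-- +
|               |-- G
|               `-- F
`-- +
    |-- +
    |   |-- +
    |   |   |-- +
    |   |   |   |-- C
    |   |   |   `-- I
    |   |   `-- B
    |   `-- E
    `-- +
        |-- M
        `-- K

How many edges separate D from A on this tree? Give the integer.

The MRCA of D and A is the node subtending (D,((H,L),((J,A),(G,F)))).
From D up to that node: 1 branch. From A up to the same node: 4 branches. Total: 1 + 4 = 5.

5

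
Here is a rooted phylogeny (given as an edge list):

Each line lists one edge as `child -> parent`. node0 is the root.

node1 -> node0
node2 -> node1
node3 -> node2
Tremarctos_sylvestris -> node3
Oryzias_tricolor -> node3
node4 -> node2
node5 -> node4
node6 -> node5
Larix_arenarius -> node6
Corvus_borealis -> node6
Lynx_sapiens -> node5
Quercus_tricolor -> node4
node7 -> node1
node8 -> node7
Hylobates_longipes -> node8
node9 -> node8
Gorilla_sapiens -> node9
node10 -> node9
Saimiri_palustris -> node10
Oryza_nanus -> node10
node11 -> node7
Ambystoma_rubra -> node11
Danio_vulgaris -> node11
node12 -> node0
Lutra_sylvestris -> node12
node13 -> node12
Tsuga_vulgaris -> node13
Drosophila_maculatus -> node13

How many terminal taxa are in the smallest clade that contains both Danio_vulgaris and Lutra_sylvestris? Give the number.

15

The MRCA of Danio_vulgaris and Lutra_sylvestris is the root, so the clade is the entire tree.
That clade contains 15 terminal taxa: Ambystoma_rubra, Corvus_borealis, Danio_vulgaris, Drosophila_maculatus, Gorilla_sapiens, Hylobates_longipes, Larix_arenarius, Lutra_sylvestris, Lynx_sapiens, Oryza_nanus, Oryzias_tricolor, Quercus_tricolor, Saimiri_palustris, Tremarctos_sylvestris, Tsuga_vulgaris.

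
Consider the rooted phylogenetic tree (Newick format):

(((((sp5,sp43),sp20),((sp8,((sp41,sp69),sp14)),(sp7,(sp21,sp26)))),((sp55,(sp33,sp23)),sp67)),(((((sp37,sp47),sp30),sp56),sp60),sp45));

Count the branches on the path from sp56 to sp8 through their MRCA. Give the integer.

9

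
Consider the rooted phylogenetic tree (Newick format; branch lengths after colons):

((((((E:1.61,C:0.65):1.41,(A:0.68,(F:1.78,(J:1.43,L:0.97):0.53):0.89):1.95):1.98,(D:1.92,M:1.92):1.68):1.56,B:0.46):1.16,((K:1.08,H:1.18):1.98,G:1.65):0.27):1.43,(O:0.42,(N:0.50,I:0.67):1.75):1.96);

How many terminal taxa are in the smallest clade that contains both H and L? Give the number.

12

The MRCA of H and L is the node subtending (((((E,C),(A,(F,(J,L)))),(D,M)),B),((K,H),G)).
That clade contains 12 terminal taxa: A, B, C, D, E, F, G, H, J, K, L, M.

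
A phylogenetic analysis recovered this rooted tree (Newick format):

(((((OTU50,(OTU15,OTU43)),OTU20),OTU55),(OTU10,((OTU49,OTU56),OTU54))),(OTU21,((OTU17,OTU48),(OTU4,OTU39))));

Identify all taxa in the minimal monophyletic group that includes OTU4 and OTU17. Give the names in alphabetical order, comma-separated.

Tracing OTU4: it sits inside (OTU4,OTU39).
Tracing OTU17: it sits inside (OTU17,OTU48).
The smallest clade enclosing both is ((OTU17,OTU48),(OTU4,OTU39)); the answer is its 4 terminal taxa in alphabetical order.

OTU17, OTU39, OTU4, OTU48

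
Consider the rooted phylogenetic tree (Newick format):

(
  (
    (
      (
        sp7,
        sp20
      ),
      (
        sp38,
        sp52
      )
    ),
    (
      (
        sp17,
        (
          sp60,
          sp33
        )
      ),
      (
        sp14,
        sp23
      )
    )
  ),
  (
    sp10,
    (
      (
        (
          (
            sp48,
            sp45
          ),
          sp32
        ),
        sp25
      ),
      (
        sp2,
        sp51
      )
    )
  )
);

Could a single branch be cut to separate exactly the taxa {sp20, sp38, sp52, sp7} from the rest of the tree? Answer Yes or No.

The most recent common ancestor of these taxa subtends ((sp7,sp20),(sp38,sp52)).
That clade has exactly 4 tips — every listed taxon and nothing else — so the group is monophyletic.

Yes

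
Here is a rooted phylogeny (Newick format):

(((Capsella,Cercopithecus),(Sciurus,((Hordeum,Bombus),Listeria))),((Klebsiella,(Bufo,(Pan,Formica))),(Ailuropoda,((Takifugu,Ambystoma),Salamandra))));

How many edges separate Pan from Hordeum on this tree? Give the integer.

10

The MRCA of Pan and Hordeum is the root of the tree.
From Pan up to that node: 5 branches. From Hordeum up to the same node: 5 branches. Total: 5 + 5 = 10.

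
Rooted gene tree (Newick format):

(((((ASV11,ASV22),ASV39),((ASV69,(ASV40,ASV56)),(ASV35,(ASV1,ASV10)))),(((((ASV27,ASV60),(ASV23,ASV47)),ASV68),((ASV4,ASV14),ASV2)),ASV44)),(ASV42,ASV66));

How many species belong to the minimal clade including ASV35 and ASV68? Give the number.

18

The MRCA of ASV35 and ASV68 is the node subtending ((((ASV11,ASV22),ASV39),((ASV69,(ASV40,ASV56)),(ASV35,(ASV1,ASV10)))),(((((ASV27,ASV60),(ASV23,ASV47)),ASV68),((ASV4,ASV14),ASV2)),ASV44)).
That clade contains 18 terminal taxa: ASV1, ASV10, ASV11, ASV14, ASV2, ASV22, ASV23, ASV27, ASV35, ASV39, ASV4, ASV40, ASV44, ASV47, ASV56, ASV60, ASV68, ASV69.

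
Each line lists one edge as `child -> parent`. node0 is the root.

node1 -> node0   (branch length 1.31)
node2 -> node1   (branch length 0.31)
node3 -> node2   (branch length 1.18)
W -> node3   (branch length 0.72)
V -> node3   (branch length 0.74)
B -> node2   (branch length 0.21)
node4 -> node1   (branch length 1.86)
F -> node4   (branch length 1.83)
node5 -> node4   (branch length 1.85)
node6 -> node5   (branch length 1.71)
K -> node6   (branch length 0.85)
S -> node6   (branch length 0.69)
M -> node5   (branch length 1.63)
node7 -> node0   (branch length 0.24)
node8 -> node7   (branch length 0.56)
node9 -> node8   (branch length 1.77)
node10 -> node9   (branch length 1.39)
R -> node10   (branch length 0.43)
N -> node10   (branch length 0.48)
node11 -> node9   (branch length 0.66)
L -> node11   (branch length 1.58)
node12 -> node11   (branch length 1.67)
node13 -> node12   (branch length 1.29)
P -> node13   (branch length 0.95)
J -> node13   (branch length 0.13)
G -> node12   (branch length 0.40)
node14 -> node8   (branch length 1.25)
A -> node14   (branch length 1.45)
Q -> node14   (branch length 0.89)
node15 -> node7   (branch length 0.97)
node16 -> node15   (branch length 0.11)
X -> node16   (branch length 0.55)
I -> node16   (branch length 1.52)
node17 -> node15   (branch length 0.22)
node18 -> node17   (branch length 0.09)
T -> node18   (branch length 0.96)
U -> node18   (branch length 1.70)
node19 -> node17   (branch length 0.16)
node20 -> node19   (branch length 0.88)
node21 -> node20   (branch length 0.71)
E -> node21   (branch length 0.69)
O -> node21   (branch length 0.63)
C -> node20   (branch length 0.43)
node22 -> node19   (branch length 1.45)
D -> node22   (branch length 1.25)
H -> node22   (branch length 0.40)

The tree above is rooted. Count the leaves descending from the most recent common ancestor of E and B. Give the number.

24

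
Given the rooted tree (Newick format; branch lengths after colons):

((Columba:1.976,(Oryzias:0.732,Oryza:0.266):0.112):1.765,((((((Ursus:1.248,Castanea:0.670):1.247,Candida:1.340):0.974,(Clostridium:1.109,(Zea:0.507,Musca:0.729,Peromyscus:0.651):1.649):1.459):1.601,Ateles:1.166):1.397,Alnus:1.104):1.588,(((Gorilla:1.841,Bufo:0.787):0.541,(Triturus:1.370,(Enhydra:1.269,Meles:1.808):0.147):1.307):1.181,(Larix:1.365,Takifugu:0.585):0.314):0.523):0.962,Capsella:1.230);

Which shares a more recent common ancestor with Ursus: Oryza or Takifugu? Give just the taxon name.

Takifugu

The MRCA of Ursus and Takifugu subtends ((((((Ursus,Castanea),Candida),(Clostridium,(Zea,Musca,Peromyscus))),Ateles),Alnus),(((Gorilla,Bufo),(Triturus,(Enhydra,Meles))),(Larix,Takifugu))) (16 taxa).
The MRCA of Ursus and Oryza is the root, subtending the entire tree (20 taxa).
The first is nested inside the second, so Ursus shares a more recent common ancestor with Takifugu.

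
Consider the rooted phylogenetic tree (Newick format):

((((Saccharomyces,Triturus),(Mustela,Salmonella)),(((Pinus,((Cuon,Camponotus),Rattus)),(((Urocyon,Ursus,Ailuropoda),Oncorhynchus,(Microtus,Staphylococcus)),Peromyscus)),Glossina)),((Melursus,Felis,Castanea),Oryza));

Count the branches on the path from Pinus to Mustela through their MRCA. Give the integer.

The MRCA of Pinus and Mustela is the node subtending (((Saccharomyces,Triturus),(Mustela,Salmonella)),(((Pinus,((Cuon,Camponotus),Rattus)),(((Urocyon,Ursus,Ailuropoda),Oncorhynchus,(Microtus,Staphylococcus)),Peromyscus)),Glossina)).
From Pinus up to that node: 4 branches. From Mustela up to the same node: 3 branches. Total: 4 + 3 = 7.

7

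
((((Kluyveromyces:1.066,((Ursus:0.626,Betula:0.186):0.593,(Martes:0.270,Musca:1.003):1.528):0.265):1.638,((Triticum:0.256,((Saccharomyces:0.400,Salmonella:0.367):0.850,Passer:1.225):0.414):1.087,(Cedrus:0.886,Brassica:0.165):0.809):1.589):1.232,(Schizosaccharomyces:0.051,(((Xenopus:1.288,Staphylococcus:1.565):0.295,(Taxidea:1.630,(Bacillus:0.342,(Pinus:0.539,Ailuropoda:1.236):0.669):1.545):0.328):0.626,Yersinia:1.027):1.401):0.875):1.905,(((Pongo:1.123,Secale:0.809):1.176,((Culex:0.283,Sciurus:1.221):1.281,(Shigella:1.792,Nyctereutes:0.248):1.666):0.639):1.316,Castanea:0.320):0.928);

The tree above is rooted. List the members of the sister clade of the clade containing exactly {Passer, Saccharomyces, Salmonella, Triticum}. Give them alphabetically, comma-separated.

Brassica, Cedrus

The clade containing exactly {Passer, Saccharomyces, Salmonella, Triticum} attaches to the tree at the node subtending ((Triticum,((Saccharomyces,Salmonella),Passer)),(Cedrus,Brassica)).
The other lineage descending from that same node — the sister group — is (Cedrus,Brassica); its 2 tips in alphabetical order are the answer.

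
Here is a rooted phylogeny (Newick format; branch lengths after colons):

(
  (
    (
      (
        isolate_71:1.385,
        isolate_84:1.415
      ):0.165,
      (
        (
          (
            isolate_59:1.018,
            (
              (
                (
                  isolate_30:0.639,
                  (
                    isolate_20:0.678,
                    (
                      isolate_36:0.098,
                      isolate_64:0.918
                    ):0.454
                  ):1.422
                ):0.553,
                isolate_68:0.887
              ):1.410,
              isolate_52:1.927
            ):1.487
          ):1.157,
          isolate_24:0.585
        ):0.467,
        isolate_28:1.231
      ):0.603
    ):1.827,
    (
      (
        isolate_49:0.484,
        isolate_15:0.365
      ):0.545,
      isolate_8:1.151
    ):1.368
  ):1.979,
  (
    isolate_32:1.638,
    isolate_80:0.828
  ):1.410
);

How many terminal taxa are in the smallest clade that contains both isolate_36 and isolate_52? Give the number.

6

The MRCA of isolate_36 and isolate_52 is the node subtending (((isolate_30,(isolate_20,(isolate_36,isolate_64))),isolate_68),isolate_52).
That clade contains 6 terminal taxa: isolate_20, isolate_30, isolate_36, isolate_52, isolate_64, isolate_68.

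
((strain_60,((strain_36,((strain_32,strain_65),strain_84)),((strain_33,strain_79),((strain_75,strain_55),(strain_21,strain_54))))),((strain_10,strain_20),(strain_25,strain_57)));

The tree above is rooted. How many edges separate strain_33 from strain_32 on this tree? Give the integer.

The MRCA of strain_33 and strain_32 is the node subtending ((strain_36,((strain_32,strain_65),strain_84)),((strain_33,strain_79),((strain_75,strain_55),(strain_21,strain_54)))).
From strain_33 up to that node: 3 branches. From strain_32 up to the same node: 4 branches. Total: 3 + 4 = 7.

7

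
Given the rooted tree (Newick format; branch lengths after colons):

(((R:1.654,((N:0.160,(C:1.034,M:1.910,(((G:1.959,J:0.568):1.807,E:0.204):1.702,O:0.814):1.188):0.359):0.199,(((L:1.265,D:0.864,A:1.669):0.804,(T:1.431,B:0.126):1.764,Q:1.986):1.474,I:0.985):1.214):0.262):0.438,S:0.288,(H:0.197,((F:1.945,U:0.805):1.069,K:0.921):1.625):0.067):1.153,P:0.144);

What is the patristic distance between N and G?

The path runs N → … → MRCA → … → G; the MRCA is the node subtending (N,(C,M,(((G,J),E),O))).
Branch lengths along that path: 0.160 + 0.359 + 1.188 + 1.702 + 1.807 + 1.959 = 7.175.

7.175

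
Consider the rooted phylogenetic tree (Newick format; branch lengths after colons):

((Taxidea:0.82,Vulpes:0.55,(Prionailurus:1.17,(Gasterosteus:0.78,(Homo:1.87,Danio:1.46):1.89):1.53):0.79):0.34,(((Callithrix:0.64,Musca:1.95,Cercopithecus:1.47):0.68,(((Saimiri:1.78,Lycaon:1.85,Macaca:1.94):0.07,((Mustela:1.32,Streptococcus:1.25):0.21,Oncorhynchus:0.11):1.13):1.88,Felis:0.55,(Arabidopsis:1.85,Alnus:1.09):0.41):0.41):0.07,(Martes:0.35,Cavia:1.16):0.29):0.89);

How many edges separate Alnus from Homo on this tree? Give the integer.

The MRCA of Alnus and Homo is the root of the tree.
From Alnus up to that node: 5 branches. From Homo up to the same node: 5 branches. Total: 5 + 5 = 10.

10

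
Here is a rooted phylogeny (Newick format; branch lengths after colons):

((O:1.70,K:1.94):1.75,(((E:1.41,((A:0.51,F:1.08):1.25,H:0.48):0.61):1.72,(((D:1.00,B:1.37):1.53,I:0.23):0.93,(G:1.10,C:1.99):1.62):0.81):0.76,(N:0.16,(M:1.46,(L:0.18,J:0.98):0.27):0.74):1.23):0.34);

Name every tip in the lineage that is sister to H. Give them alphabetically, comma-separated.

H attaches to the tree at the node subtending ((A,F),H).
The other lineage descending from that same node — the sister group — is (A,F); its 2 tips in alphabetical order are the answer.

A, F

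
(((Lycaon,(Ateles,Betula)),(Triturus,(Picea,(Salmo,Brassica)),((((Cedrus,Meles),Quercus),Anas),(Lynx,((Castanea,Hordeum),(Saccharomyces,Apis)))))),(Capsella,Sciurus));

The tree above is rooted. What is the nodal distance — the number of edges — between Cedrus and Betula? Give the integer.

9

The MRCA of Cedrus and Betula is the node subtending ((Lycaon,(Ateles,Betula)),(Triturus,(Picea,(Salmo,Brassica)),((((Cedrus,Meles),Quercus),Anas),(Lynx,((Castanea,Hordeum),(Saccharomyces,Apis)))))).
From Cedrus up to that node: 6 branches. From Betula up to the same node: 3 branches. Total: 6 + 3 = 9.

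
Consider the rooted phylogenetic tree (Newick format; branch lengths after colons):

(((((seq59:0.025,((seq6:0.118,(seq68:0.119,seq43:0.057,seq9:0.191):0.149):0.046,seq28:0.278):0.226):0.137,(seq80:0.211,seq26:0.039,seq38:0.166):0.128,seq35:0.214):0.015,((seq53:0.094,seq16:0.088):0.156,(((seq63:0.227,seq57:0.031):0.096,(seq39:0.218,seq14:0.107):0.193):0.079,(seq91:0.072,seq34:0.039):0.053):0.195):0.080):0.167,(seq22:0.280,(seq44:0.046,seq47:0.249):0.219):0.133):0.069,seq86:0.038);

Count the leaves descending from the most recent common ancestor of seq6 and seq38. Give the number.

10

The MRCA of seq6 and seq38 is the node subtending ((seq59,((seq6,(seq68,seq43,seq9)),seq28)),(seq80,seq26,seq38),seq35).
That clade contains 10 terminal taxa: seq26, seq28, seq35, seq38, seq43, seq59, seq6, seq68, seq80, seq9.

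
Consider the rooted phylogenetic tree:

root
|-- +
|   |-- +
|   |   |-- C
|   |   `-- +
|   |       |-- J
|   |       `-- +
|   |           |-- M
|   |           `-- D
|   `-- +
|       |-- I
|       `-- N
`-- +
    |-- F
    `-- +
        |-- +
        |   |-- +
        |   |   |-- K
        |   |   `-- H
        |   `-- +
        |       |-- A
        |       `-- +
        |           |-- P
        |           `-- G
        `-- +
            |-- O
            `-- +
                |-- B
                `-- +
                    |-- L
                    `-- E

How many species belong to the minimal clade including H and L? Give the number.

The MRCA of H and L is the node subtending (((K,H),(A,(P,G))),(O,(B,(L,E)))).
That clade contains 9 terminal taxa: A, B, E, G, H, K, L, O, P.

9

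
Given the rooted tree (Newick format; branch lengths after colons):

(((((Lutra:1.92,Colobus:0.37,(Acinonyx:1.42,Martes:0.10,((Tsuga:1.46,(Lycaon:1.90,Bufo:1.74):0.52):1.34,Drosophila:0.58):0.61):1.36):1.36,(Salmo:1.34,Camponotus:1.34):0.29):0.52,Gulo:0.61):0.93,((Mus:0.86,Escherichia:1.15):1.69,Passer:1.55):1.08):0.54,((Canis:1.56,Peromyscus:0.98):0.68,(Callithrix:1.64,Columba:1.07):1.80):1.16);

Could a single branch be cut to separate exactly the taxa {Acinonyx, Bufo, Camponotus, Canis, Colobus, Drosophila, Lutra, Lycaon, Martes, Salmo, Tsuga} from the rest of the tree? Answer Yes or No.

The MRCA of the listed taxa is the root, so the smallest clade containing them is the whole tree.
That clade also contains Callithrix, Columba, Escherichia, Gulo, Mus, Passer, Peromyscus, which are not in the proposed group, so the group is not monophyletic.

No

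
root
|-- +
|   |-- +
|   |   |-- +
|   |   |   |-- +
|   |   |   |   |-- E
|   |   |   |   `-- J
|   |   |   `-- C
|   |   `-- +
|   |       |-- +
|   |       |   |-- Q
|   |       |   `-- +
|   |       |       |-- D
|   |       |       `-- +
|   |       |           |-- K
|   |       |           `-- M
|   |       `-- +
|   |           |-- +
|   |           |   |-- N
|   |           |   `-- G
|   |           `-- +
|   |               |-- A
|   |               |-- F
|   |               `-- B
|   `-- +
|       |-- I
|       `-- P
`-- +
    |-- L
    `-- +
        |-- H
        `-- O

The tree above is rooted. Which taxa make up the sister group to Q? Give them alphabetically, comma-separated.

D, K, M

Q attaches to the tree at the node subtending (Q,(D,(K,M))).
The other lineage descending from that same node — the sister group — is (D,(K,M)); its 3 tips in alphabetical order are the answer.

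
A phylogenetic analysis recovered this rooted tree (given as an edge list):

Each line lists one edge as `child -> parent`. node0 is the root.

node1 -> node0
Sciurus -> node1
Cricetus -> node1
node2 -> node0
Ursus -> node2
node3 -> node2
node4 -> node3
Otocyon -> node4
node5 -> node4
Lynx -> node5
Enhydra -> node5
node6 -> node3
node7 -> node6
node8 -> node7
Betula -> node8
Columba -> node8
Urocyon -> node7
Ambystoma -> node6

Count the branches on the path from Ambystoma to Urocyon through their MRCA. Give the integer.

3

The MRCA of Ambystoma and Urocyon is the node subtending (((Betula,Columba),Urocyon),Ambystoma).
From Ambystoma up to that node: 1 branch. From Urocyon up to the same node: 2 branches. Total: 1 + 2 = 3.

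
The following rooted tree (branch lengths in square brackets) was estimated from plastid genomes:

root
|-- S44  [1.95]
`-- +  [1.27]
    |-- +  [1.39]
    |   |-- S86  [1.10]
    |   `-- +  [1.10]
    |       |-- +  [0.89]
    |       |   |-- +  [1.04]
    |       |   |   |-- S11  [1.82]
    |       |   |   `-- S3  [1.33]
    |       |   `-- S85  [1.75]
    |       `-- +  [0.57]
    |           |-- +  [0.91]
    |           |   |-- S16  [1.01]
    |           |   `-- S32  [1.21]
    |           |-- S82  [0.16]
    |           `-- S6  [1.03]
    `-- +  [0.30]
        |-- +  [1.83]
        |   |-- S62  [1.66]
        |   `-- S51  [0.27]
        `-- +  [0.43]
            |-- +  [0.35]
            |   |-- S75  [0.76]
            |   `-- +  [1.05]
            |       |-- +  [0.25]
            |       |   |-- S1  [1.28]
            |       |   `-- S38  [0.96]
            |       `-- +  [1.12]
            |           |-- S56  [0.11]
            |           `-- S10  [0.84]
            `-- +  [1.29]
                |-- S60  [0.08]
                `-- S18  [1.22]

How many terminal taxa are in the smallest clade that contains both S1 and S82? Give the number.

17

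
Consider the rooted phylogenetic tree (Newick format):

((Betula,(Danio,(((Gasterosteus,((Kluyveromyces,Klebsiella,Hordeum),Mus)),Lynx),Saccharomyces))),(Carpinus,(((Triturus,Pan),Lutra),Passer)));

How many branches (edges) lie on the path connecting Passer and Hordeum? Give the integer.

The MRCA of Passer and Hordeum is the root of the tree.
From Passer up to that node: 3 branches. From Hordeum up to the same node: 8 branches. Total: 3 + 8 = 11.

11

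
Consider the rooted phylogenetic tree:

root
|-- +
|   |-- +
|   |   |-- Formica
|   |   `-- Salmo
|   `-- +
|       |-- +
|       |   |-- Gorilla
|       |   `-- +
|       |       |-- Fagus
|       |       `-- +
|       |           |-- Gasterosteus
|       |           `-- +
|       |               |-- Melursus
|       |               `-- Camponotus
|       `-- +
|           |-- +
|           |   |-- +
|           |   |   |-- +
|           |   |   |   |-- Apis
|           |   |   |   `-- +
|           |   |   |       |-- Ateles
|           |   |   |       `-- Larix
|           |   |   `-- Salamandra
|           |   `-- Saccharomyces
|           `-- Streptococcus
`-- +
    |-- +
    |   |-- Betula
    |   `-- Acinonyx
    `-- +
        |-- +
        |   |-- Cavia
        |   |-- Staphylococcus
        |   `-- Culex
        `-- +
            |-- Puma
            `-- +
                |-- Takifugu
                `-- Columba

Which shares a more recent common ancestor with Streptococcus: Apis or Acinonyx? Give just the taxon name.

Apis

The MRCA of Streptococcus and Apis subtends ((((Apis,(Ateles,Larix)),Salamandra),Saccharomyces),Streptococcus) (6 taxa).
The MRCA of Streptococcus and Acinonyx is the root, subtending the entire tree (21 taxa).
The first is nested inside the second, so Streptococcus shares a more recent common ancestor with Apis.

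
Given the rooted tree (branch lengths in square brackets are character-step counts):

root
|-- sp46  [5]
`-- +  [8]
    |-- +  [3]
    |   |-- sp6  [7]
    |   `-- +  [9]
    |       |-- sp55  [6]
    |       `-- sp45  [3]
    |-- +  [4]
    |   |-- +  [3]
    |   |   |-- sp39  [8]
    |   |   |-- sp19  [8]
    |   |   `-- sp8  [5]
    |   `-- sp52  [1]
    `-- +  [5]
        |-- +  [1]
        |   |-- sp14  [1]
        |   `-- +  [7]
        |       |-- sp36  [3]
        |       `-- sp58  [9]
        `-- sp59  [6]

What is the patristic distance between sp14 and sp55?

25

The path runs sp14 → … → MRCA → … → sp55; the MRCA is the node subtending ((sp6,(sp55,sp45)),((sp39,sp19,sp8),sp52),((sp14,(sp36,sp58)),sp59)).
Branch lengths along that path: 1 + 1 + 5 + 3 + 9 + 6 = 25.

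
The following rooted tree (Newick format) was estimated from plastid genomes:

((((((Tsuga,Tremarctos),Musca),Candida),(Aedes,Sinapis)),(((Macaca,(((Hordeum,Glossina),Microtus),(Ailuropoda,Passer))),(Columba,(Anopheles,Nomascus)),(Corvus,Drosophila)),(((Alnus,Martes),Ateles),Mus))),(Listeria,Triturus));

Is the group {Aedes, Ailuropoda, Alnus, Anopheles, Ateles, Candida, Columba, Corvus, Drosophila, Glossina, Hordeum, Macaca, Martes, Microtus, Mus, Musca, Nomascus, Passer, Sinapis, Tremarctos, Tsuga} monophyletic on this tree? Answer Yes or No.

Yes

The most recent common ancestor of these taxa subtends (((((Tsuga,Tremarctos),Musca),Candida),(Aedes,Sinapis)),(((Macaca,(((Hordeum,Glossina),Microtus),(Ailuropoda,Passer))),(Columba,(Anopheles,Nomascus)),(Corvus,Drosophila)),(((Alnus,Martes),Ateles),Mus))).
That clade has exactly 21 tips — every listed taxon and nothing else — so the group is monophyletic.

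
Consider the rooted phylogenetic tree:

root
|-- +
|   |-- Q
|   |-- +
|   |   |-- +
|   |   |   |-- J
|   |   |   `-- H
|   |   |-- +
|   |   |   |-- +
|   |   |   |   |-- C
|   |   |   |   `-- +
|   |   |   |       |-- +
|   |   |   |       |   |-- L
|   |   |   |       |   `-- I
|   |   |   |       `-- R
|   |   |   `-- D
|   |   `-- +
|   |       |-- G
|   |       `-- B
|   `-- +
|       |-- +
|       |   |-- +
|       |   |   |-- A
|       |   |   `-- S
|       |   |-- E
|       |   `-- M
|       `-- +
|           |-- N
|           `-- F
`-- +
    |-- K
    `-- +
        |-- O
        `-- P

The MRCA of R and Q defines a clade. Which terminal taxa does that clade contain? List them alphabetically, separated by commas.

A, B, C, D, E, F, G, H, I, J, L, M, N, Q, R, S

Tracing R: it sits inside ((L,I),R).
Tracing Q: it sits inside (Q,((J,H),((C,((L,I),R)),D),(G,B)),(((A,S),E,M),(N,F))).
The smallest clade enclosing both is (Q,((J,H),((C,((L,I),R)),D),(G,B)),(((A,S),E,M),(N,F))); the answer is its 16 terminal taxa in alphabetical order.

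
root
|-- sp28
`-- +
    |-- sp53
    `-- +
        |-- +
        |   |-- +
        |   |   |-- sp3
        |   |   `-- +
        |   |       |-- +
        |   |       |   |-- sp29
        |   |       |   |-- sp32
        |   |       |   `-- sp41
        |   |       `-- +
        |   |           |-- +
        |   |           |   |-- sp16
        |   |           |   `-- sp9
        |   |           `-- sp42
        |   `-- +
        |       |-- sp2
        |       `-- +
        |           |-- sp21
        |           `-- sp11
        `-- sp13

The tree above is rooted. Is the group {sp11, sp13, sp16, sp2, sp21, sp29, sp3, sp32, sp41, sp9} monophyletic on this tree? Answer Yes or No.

The MRCA of the listed taxa subtends (((sp3,((sp29,sp32,sp41),((sp16,sp9),sp42))),(sp2,(sp21,sp11))),sp13).
That clade also contains sp42, which is not in the proposed group, so the group is not monophyletic.

No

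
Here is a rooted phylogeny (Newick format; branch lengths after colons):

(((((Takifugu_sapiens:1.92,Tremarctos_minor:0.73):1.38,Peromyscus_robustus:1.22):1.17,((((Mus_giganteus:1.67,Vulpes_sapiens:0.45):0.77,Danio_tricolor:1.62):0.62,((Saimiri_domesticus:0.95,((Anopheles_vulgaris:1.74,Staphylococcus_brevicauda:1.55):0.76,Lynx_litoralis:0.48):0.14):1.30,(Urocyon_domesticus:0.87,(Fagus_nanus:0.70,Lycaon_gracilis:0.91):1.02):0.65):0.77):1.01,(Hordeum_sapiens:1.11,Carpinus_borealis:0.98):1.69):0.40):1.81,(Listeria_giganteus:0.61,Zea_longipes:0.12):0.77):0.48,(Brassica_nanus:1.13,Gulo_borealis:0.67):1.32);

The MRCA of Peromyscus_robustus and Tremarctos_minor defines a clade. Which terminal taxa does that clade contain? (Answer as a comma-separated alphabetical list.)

Tracing Peromyscus_robustus: it sits inside ((Takifugu_sapiens,Tremarctos_minor),Peromyscus_robustus).
Tracing Tremarctos_minor: it sits inside (Takifugu_sapiens,Tremarctos_minor).
The smallest clade enclosing both is ((Takifugu_sapiens,Tremarctos_minor),Peromyscus_robustus); the answer is its 3 terminal taxa in alphabetical order.

Peromyscus_robustus, Takifugu_sapiens, Tremarctos_minor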